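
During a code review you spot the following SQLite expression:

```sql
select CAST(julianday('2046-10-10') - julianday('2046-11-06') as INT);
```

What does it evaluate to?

21 days remain in October 2046 after the 10th (31 − 10).
Then 6 days into November 2046.
Total: 21 + 6 = 27.
The subtraction is earlier − later, so the result is −27 → -27.

-27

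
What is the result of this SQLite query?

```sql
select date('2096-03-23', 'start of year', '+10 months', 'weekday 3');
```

2096-11-07

`start of year` rewinds 2096-03-23 to 2096-01-01.
Adding +10 months to 2096-01-01 gives 2096-11-01.
`weekday 3` advances to the next Wednesday; 2096-11-01 is a Thursday, so it moves forward to 2096-11-07.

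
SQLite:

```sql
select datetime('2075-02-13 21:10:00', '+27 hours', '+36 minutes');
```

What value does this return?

2075-02-15 00:46:00

+27 hours from 2075-02-13 21:10:00 is 2075-02-15 00:10:00 (crosses midnight).
+36 minutes from 2075-02-15 00:10:00 is 2075-02-15 00:46:00.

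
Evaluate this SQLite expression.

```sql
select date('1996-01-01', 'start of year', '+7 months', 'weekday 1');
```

1996-08-05

`start of year` rewinds 1996-01-01 to 1996-01-01.
Adding +7 months to 1996-01-01 gives 1996-08-01.
`weekday 1` advances to the next Monday; 1996-08-01 is a Thursday, so it moves forward to 1996-08-05.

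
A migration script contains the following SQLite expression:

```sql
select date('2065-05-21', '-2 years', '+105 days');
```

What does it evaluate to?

Adding -2 years to 2065-05-21 gives 2063-05-21.
Applying '+105 days' to 2063-05-21: counting 105 days forward gives 2063-09-03.

2063-09-03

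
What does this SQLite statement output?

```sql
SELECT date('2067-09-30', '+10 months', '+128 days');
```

2068-12-05

Adding +10 months to 2067-09-30 gives 2068-07-30.
Applying '+128 days' to 2068-07-30: counting 128 days forward gives 2068-12-05.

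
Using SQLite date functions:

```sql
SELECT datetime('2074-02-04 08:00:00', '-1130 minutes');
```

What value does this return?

2074-02-03 13:10:00

1130 minutes = 18h 50m; -1130 minutes from 2074-02-04 08:00:00 is 2074-02-03 13:10:00 (crosses midnight).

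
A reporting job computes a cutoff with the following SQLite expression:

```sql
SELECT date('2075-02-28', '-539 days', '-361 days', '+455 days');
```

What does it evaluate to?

2073-12-10

Applying '-539 days' to 2075-02-28: counting 539 days back gives 2073-09-07.
Applying '-361 days' to 2073-09-07: counting 361 days back gives 2072-09-11.
Applying '+455 days' to 2072-09-11: counting 455 days forward gives 2073-12-10.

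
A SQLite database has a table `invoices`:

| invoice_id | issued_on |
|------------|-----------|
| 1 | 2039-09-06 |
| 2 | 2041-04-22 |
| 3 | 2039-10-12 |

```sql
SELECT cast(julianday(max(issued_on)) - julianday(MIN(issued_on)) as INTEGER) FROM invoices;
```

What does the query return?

MIN = 2039-09-06, MAX = 2041-04-22.
24 days remain in September 2039 after the 6th (30 − 6).
Full months from October 2039 through March 2041 contribute their day counts.
Then 22 days into April 2041.
Total: 24 + 31 + 30 + 31 + 31 + 29 + 31 + 30 + 31 + 30 + 31 + 31 + 30 + 31 + 30 + 31 + 31 + 28 + 31 + 22 = 594.

594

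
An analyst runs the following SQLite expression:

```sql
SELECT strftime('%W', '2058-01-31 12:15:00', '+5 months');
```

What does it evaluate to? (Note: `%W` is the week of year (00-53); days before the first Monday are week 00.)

26

First apply '+5 months': 2058-01-31 12:15:00 → 2058-07-01 12:15:00.
2058-07-01 is a Monday. SQLite's %W counts Mondays since the year started; the result is 26.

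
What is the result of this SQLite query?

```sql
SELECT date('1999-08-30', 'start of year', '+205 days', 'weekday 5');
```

1999-07-30

`start of year` rewinds 1999-08-30 to 1999-01-01.
Applying '+205 days' to 1999-01-01: counting 205 days forward gives 1999-07-25.
`weekday 5` advances to the next Friday; 1999-07-25 is a Sunday, so it moves forward to 1999-07-30.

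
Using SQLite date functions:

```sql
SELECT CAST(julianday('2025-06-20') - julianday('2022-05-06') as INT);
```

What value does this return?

1141

25 days remain in May 2022 after the 6th (31 − 6).
Full months from June 2022 through May 2025 contribute their day counts.
Then 20 days into June 2025.
Total: 25 + 30 + 31 + 31 + 30 + 31 + 30 + 31 + 31 + 28 + 31 + 30 + 31 + 30 + 31 + 31 + 30 + 31 + 30 + 31 + 31 + 29 + 31 + 30 + 31 + 30 + 31 + 31 + 30 + 31 + 30 + 31 + 31 + 28 + 31 + 30 + 31 + 20 = 1141.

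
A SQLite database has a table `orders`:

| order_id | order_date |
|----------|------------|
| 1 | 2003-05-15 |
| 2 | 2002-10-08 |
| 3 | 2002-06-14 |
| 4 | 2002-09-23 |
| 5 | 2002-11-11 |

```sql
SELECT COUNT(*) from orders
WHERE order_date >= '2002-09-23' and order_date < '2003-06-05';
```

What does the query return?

4

Rows in [2002-09-23, 2003-06-05): 2003-05-15, 2002-10-08, 2002-09-23, 2002-11-11 → 4 rows.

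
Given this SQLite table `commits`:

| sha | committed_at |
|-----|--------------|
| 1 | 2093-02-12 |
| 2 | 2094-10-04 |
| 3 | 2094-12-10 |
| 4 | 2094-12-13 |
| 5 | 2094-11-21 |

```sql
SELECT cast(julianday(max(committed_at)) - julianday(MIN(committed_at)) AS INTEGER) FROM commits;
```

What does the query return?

669

MIN = 2093-02-12, MAX = 2094-12-13.
16 days remain in February 2093 after the 12th (28 − 12).
Full months from March 2093 through November 2094 contribute their day counts.
Then 13 days into December 2094.
Total: 16 + 31 + 30 + 31 + 30 + 31 + 31 + 30 + 31 + 30 + 31 + 31 + 28 + 31 + 30 + 31 + 30 + 31 + 31 + 30 + 31 + 30 + 13 = 669.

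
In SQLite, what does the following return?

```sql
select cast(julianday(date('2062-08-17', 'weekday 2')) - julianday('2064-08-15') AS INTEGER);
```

-724

`weekday 2` advances to the next Tuesday; 2062-08-17 is a Thursday, so it moves forward to 2062-08-22.
9 days remain in August 2062 after the 22nd (31 − 22).
Full months from September 2062 through July 2064 contribute their day counts.
Then 15 days into August 2064.
Total: 9 + 30 + 31 + 30 + 31 + 31 + 28 + 31 + 30 + 31 + 30 + 31 + 31 + 30 + 31 + 30 + 31 + 31 + 29 + 31 + 30 + 31 + 30 + 31 + 15 = 724.
The subtraction is earlier − later, so the result is −724 → -724.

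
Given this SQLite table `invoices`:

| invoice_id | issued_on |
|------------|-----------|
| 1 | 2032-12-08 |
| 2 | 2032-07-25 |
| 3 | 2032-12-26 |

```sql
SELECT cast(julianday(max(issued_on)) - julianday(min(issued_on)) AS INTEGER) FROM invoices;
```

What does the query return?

MIN = 2032-07-25, MAX = 2032-12-26.
6 days remain in July 2032 after the 25th (31 − 25).
August 2032: 31 days.
September 2032: 30 days.
October 2032: 31 days.
November 2032: 30 days.
Then 26 days into December 2032.
Total: 6 + 31 + 30 + 31 + 30 + 26 = 154.

154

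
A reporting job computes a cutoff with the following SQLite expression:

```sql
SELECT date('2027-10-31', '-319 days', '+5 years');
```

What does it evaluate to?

Applying '-319 days' to 2027-10-31: counting 319 days back gives 2026-12-16.
Adding +5 years to 2026-12-16 gives 2031-12-16.

2031-12-16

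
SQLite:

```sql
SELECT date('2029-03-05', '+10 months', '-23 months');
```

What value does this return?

Adding +10 months to 2029-03-05 gives 2030-01-05.
Adding -23 months to 2030-01-05 gives 2028-02-05.

2028-02-05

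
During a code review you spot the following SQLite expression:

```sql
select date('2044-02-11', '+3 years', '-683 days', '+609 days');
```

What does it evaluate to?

Adding +3 years to 2044-02-11 gives 2047-02-11.
Applying '-683 days' to 2047-02-11: counting 683 days back gives 2045-03-30.
Applying '+609 days' to 2045-03-30: counting 609 days forward gives 2046-11-29.

2046-11-29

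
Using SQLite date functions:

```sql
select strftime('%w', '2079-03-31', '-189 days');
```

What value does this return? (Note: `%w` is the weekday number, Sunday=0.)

First apply '-189 days': 2079-03-31 → 2078-09-23.
2078-09-23 is a Friday; with Sunday=0 that is 5.

5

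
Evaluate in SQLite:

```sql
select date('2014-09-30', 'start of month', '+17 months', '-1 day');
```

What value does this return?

`start of month` rewinds 2014-09-30 to 2014-09-01.
Adding +17 months to 2014-09-01 gives 2016-02-01.
Going back 1 day from 2016-02-01 reaches 2016-01-31 (last day of January, 31 days).

2016-01-31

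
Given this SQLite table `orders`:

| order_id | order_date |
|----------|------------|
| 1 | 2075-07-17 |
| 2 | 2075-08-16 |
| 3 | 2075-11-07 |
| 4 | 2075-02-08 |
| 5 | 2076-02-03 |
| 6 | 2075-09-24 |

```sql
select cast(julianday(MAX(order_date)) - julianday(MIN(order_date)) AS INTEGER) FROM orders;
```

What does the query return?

MIN = 2075-02-08, MAX = 2076-02-03.
20 days remain in February 2075 after the 8th (28 − 8).
Full months from March 2075 through January 2076 contribute their day counts.
Then 3 days into February 2076.
Total: 20 + 31 + 30 + 31 + 30 + 31 + 31 + 30 + 31 + 30 + 31 + 31 + 3 = 360.

360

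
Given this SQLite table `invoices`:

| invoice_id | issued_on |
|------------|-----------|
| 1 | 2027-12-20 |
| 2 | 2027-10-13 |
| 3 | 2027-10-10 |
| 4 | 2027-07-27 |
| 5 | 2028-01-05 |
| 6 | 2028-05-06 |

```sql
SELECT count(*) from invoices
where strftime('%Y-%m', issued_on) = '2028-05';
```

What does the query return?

Rows with year-month 2028-05: 2028-05-06 → 1.

1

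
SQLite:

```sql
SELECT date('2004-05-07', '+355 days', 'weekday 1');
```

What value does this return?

Applying '+355 days' to 2004-05-07: counting 355 days forward gives 2005-04-27.
`weekday 1` advances to the next Monday; 2005-04-27 is a Wednesday, so it moves forward to 2005-05-02.

2005-05-02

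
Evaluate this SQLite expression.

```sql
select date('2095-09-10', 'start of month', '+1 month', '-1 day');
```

2095-09-30

`start of month` rewinds 2095-09-10 to 2095-09-01.
Adding +1 month to 2095-09-01 gives 2095-10-01.
Going back 1 day from 2095-10-01 reaches 2095-09-30 (last day of September, 30 days).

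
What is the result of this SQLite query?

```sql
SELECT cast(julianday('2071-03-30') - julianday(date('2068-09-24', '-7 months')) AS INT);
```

Adding -7 months to 2068-09-24 gives 2068-02-24.
5 days remain in February 2068 after the 24th (29 − 24).
Full months from March 2068 through February 2071 contribute their day counts.
Then 30 days into March 2071.
Total: 5 + 31 + 30 + 31 + 30 + 31 + 31 + 30 + 31 + 30 + 31 + 31 + 28 + 31 + 30 + 31 + 30 + 31 + 31 + 30 + 31 + 30 + 31 + 31 + 28 + 31 + 30 + 31 + 30 + 31 + 31 + 30 + 31 + 30 + 31 + 31 + 28 + 30 = 1130.

1130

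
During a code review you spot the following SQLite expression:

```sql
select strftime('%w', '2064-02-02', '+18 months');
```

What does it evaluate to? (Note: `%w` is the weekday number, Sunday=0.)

First apply '+18 months': 2064-02-02 → 2065-08-02.
2065-08-02 is a Sunday; with Sunday=0 that is 0.

0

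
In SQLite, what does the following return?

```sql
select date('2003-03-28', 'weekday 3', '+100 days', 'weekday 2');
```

2003-07-15

`weekday 3` advances to the next Wednesday; 2003-03-28 is a Friday, so it moves forward to 2003-04-02.
Applying '+100 days' to 2003-04-02: counting 100 days forward gives 2003-07-11.
`weekday 2` advances to the next Tuesday; 2003-07-11 is a Friday, so it moves forward to 2003-07-15.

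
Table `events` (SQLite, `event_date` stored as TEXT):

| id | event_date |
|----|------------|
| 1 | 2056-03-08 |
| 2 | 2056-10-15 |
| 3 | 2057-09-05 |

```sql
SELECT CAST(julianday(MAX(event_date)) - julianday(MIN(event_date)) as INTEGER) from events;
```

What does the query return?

MIN = 2056-03-08, MAX = 2057-09-05.
23 days remain in March 2056 after the 8th (31 − 8).
Full months from April 2056 through August 2057 contribute their day counts.
Then 5 days into September 2057.
Total: 23 + 30 + 31 + 30 + 31 + 31 + 30 + 31 + 30 + 31 + 31 + 28 + 31 + 30 + 31 + 30 + 31 + 31 + 5 = 546.

546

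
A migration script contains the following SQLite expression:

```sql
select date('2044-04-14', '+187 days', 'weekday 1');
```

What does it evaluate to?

Applying '+187 days' to 2044-04-14: counting 187 days forward gives 2044-10-18.
`weekday 1` advances to the next Monday; 2044-10-18 is a Tuesday, so it moves forward to 2044-10-24.

2044-10-24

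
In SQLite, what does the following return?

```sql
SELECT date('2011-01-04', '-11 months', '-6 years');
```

Adding -11 months to 2011-01-04 gives 2010-02-04.
Adding -6 years to 2010-02-04 gives 2004-02-04.

2004-02-04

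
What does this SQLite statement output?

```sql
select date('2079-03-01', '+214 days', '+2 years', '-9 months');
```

Applying '+214 days' to 2079-03-01: counting 214 days forward gives 2079-10-01.
Adding +2 years to 2079-10-01 gives 2081-10-01.
Adding -9 months to 2081-10-01 gives 2081-01-01.

2081-01-01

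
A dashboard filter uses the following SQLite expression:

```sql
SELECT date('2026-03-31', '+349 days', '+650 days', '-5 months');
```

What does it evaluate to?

Applying '+349 days' to 2026-03-31: counting 349 days forward gives 2027-03-15.
Applying '+650 days' to 2027-03-15: counting 650 days forward gives 2028-12-24.
Adding -5 months to 2028-12-24 gives 2028-07-24.

2028-07-24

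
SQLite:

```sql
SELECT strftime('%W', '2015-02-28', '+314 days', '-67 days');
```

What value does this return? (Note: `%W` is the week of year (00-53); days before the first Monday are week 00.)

First apply '+314 days', '-67 days': 2015-02-28 → 2015-11-02.
2015-11-02 is a Monday. SQLite's %W counts Mondays since the year started; the result is 44.

44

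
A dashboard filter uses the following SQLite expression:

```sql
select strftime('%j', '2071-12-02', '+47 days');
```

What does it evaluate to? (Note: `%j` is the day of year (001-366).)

018

First apply '+47 days': 2071-12-02 → 2072-01-18.
Day-of-year for 2072-01-18: days since 2072-01-01 inclusive = 18, zero-padded to 018.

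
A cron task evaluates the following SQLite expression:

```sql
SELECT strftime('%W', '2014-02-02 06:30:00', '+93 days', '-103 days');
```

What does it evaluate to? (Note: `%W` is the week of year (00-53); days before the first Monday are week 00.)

First apply '+93 days', '-103 days': 2014-02-02 06:30:00 → 2014-01-23 06:30:00.
2014-01-23 is a Thursday. SQLite's %W counts Mondays since the year started; the result is 03.

03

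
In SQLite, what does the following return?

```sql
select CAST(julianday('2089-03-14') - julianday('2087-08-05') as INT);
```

26 days remain in August 2087 after the 5th (31 − 5).
Full months from September 2087 through February 2089 contribute their day counts.
Then 14 days into March 2089.
Total: 26 + 30 + 31 + 30 + 31 + 31 + 29 + 31 + 30 + 31 + 30 + 31 + 31 + 30 + 31 + 30 + 31 + 31 + 28 + 14 = 587.

587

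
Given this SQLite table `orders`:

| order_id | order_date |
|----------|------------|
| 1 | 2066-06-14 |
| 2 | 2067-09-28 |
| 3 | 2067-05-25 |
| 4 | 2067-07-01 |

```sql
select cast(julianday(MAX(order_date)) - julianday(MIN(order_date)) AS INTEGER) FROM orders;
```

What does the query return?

MIN = 2066-06-14, MAX = 2067-09-28.
16 days remain in June 2066 after the 14th (30 − 14).
Full months from July 2066 through August 2067 contribute their day counts.
Then 28 days into September 2067.
Total: 16 + 31 + 31 + 30 + 31 + 30 + 31 + 31 + 28 + 31 + 30 + 31 + 30 + 31 + 31 + 28 = 471.

471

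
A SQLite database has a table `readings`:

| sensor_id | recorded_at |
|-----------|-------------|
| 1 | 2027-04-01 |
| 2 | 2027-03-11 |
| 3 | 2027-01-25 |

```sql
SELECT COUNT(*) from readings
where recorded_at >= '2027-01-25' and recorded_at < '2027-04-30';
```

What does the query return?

3

Rows in [2027-01-25, 2027-04-30): 2027-04-01, 2027-03-11, 2027-01-25 → 3 rows.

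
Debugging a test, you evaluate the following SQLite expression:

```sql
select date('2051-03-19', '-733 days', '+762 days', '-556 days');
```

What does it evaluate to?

2049-10-08

Applying '-733 days' to 2051-03-19: counting 733 days back gives 2049-03-16.
Applying '+762 days' to 2049-03-16: counting 762 days forward gives 2051-04-17.
Applying '-556 days' to 2051-04-17: counting 556 days back gives 2049-10-08.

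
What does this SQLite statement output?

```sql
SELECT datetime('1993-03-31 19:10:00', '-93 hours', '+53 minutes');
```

-93 hours from 1993-03-31 19:10:00 is 1993-03-27 22:10:00 (crosses midnight).
+53 minutes from 1993-03-27 22:10:00 is 1993-03-27 23:03:00.

1993-03-27 23:03:00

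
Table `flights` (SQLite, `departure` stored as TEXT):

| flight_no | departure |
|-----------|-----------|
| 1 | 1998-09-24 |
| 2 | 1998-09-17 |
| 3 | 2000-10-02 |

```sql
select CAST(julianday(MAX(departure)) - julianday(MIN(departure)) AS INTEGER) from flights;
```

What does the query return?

MIN = 1998-09-17, MAX = 2000-10-02.
13 days remain in September 1998 after the 17th (30 − 17).
Full months from October 1998 through September 2000 contribute their day counts.
Then 2 days into October 2000.
Total: 13 + 31 + 30 + 31 + 31 + 28 + 31 + 30 + 31 + 30 + 31 + 31 + 30 + 31 + 30 + 31 + 31 + 29 + 31 + 30 + 31 + 30 + 31 + 31 + 30 + 2 = 746.

746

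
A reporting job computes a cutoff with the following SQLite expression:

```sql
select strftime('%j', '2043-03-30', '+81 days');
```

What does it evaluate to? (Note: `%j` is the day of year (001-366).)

First apply '+81 days': 2043-03-30 → 2043-06-19.
Day-of-year for 2043-06-19: days since 2043-01-01 inclusive = 170, zero-padded to 170.

170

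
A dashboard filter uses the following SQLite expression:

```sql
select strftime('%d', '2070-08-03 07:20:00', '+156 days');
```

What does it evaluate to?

06

First apply '+156 days': 2070-08-03 07:20:00 → 2071-01-06 07:20:00.
`%d` extracts the 2-digit day of month: 06.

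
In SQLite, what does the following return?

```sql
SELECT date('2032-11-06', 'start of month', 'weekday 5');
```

`start of month` rewinds 2032-11-06 to 2032-11-01.
`weekday 5` advances to the next Friday; 2032-11-01 is a Monday, so it moves forward to 2032-11-05.

2032-11-05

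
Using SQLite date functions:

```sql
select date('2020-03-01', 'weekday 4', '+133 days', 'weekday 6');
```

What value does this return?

`weekday 4` advances to the next Thursday; 2020-03-01 is a Sunday, so it moves forward to 2020-03-05.
Applying '+133 days' to 2020-03-05: counting 133 days forward gives 2020-07-16.
`weekday 6` advances to the next Saturday; 2020-07-16 is a Thursday, so it moves forward to 2020-07-18.

2020-07-18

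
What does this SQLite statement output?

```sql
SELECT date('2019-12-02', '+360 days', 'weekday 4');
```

Applying '+360 days' to 2019-12-02: counting 360 days forward gives 2020-11-26.
`weekday 4` advances to the next Thursday; 2020-11-26 is already a Thursday, so it stays at 2020-11-26.

2020-11-26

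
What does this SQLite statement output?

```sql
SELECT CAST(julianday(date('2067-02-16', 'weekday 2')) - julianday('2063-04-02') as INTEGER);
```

`weekday 2` advances to the next Tuesday; 2067-02-16 is a Wednesday, so it moves forward to 2067-02-22.
28 days remain in April 2063 after the 2nd (30 − 2).
Full months from May 2063 through January 2067 contribute their day counts.
Then 22 days into February 2067.
Total: 28 + 31 + 30 + 31 + 31 + 30 + 31 + 30 + 31 + 31 + 29 + 31 + 30 + 31 + 30 + 31 + 31 + 30 + 31 + 30 + 31 + 31 + 28 + 31 + 30 + 31 + 30 + 31 + 31 + 30 + 31 + 30 + 31 + 31 + 28 + 31 + 30 + 31 + 30 + 31 + 31 + 30 + 31 + 30 + 31 + 31 + 22 = 1422.

1422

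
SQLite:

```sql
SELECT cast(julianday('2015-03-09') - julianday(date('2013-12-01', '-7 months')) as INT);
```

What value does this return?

677

Adding -7 months to 2013-12-01 gives 2013-05-01.
30 days remain in May 2013 after the 1st (31 − 1).
Full months from June 2013 through February 2015 contribute their day counts.
Then 9 days into March 2015.
Total: 30 + 30 + 31 + 31 + 30 + 31 + 30 + 31 + 31 + 28 + 31 + 30 + 31 + 30 + 31 + 31 + 30 + 31 + 30 + 31 + 31 + 28 + 9 = 677.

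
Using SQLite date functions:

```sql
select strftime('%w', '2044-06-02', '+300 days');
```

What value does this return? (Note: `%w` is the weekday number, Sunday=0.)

First apply '+300 days': 2044-06-02 → 2045-03-29.
2045-03-29 is a Wednesday; with Sunday=0 that is 3.

3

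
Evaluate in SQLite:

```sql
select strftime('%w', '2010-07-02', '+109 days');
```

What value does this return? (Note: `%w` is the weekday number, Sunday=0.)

2

First apply '+109 days': 2010-07-02 → 2010-10-19.
2010-10-19 is a Tuesday; with Sunday=0 that is 2.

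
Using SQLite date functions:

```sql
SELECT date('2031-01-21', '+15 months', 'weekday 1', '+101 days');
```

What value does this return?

Adding +15 months to 2031-01-21 gives 2032-04-21.
`weekday 1` advances to the next Monday; 2032-04-21 is a Wednesday, so it moves forward to 2032-04-26.
Applying '+101 days' to 2032-04-26: counting 101 days forward gives 2032-08-05.

2032-08-05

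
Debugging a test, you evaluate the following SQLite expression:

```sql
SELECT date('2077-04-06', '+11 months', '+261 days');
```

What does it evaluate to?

Adding +11 months to 2077-04-06 gives 2078-03-06.
Applying '+261 days' to 2078-03-06: counting 261 days forward gives 2078-11-22.

2078-11-22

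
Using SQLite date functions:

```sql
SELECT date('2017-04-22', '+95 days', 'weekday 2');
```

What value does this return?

2017-08-01

Applying '+95 days' to 2017-04-22: counting 95 days forward gives 2017-07-26.
`weekday 2` advances to the next Tuesday; 2017-07-26 is a Wednesday, so it moves forward to 2017-08-01.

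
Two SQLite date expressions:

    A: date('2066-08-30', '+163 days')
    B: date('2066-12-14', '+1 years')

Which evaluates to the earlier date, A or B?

A

A = 2067-02-09.
B = 2067-12-14.
A is earlier.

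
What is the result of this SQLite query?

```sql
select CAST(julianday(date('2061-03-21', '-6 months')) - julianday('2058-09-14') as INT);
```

738

Adding -6 months to 2061-03-21 gives 2060-09-21.
16 days remain in September 2058 after the 14th (30 − 14).
Full months from October 2058 through August 2060 contribute their day counts.
Then 21 days into September 2060.
Total: 16 + 31 + 30 + 31 + 31 + 28 + 31 + 30 + 31 + 30 + 31 + 31 + 30 + 31 + 30 + 31 + 31 + 29 + 31 + 30 + 31 + 30 + 31 + 31 + 21 = 738.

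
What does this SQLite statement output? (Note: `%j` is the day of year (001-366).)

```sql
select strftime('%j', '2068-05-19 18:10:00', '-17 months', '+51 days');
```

039

First apply '-17 months', '+51 days': 2068-05-19 18:10:00 → 2067-02-08 18:10:00.
Day-of-year for 2067-02-08: days since 2067-01-01 inclusive = 39, zero-padded to 039.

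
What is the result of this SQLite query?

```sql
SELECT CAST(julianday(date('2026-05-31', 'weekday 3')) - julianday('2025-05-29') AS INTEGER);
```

`weekday 3` advances to the next Wednesday; 2026-05-31 is a Sunday, so it moves forward to 2026-06-03.
2 days remain in May 2025 after the 29th (31 − 29).
Full months from June 2025 through May 2026 contribute their day counts.
Then 3 days into June 2026.
Total: 2 + 30 + 31 + 31 + 30 + 31 + 30 + 31 + 31 + 28 + 31 + 30 + 31 + 3 = 370.

370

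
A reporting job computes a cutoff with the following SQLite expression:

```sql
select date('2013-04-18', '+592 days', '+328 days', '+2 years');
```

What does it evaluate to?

Applying '+592 days' to 2013-04-18: counting 592 days forward gives 2014-12-01.
Applying '+328 days' to 2014-12-01: counting 328 days forward gives 2015-10-25.
Adding +2 years to 2015-10-25 gives 2017-10-25.

2017-10-25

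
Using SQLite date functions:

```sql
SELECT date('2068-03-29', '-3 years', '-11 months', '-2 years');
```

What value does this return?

Adding -3 years to 2068-03-29 gives 2065-03-29.
Adding -11 months to 2065-03-29 gives 2064-04-29.
Adding -2 years to 2064-04-29 gives 2062-04-29.

2062-04-29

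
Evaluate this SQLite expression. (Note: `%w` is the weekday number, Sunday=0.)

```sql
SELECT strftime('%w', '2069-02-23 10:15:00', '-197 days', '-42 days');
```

5

First apply '-197 days', '-42 days': 2069-02-23 10:15:00 → 2068-06-29 10:15:00.
2068-06-29 is a Friday; with Sunday=0 that is 5.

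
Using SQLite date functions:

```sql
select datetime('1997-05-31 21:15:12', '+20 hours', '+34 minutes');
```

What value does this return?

+20 hours from 1997-05-31 21:15:12 is 1997-06-01 17:15:12 (crosses midnight).
+34 minutes from 1997-06-01 17:15:12 is 1997-06-01 17:49:12.

1997-06-01 17:49:12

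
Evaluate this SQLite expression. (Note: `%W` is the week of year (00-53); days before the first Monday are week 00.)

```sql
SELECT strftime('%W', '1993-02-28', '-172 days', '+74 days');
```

46

First apply '-172 days', '+74 days': 1993-02-28 → 1992-11-22.
1992-11-22 is a Sunday. SQLite's %W counts Mondays since the year started; the result is 46.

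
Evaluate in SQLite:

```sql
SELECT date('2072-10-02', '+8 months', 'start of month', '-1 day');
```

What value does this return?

2073-05-31

Adding +8 months to 2072-10-02 gives 2073-06-02.
`start of month` rewinds 2073-06-02 to 2073-06-01.
Going back 1 day from 2073-06-01 reaches 2073-05-31 (last day of May, 31 days).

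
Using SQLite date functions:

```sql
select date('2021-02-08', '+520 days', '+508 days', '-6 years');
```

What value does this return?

2017-12-03

Applying '+520 days' to 2021-02-08: counting 520 days forward gives 2022-07-13.
Applying '+508 days' to 2022-07-13: counting 508 days forward gives 2023-12-03.
Adding -6 years to 2023-12-03 gives 2017-12-03.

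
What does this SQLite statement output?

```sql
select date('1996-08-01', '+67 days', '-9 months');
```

1996-01-07

Applying '+67 days' to 1996-08-01: counting 67 days forward gives 1996-10-07.
Adding -9 months to 1996-10-07 gives 1996-01-07.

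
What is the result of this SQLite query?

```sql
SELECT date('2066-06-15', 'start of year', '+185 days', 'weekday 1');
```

`start of year` rewinds 2066-06-15 to 2066-01-01.
Applying '+185 days' to 2066-01-01: counting 185 days forward gives 2066-07-05.
`weekday 1` advances to the next Monday; 2066-07-05 is already a Monday, so it stays at 2066-07-05.

2066-07-05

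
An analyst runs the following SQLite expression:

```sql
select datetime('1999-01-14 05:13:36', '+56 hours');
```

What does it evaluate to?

+56 hours from 1999-01-14 05:13:36 is 1999-01-16 13:13:36 (crosses midnight).

1999-01-16 13:13:36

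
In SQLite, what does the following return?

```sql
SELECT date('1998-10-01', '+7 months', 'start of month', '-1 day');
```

1999-04-30

Adding +7 months to 1998-10-01 gives 1999-05-01.
`start of month` rewinds 1999-05-01 to 1999-05-01.
Going back 1 day from 1999-05-01 reaches 1999-04-30 (last day of April, 30 days).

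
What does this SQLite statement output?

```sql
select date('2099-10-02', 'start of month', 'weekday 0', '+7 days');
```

2099-10-11

`start of month` rewinds 2099-10-02 to 2099-10-01.
`weekday 0` advances to the next Sunday; 2099-10-01 is a Thursday, so it moves forward to 2099-10-04.
Advancing 7 more days within October lands on 2099-10-11.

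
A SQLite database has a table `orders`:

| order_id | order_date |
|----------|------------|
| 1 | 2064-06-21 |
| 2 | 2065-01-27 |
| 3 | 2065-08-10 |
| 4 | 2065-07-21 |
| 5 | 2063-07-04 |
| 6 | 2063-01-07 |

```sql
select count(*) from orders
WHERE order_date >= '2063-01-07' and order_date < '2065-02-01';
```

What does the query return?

4

Rows in [2063-01-07, 2065-02-01): 2064-06-21, 2065-01-27, 2063-07-04, 2063-01-07 → 4 rows.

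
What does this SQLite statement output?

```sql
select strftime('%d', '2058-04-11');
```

11

`%d` extracts the 2-digit day of month: 11.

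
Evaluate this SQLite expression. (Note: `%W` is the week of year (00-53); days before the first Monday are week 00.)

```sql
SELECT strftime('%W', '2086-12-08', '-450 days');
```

First apply '-450 days': 2086-12-08 → 2085-09-14.
2085-09-14 is a Friday. SQLite's %W counts Mondays since the year started; the result is 37.

37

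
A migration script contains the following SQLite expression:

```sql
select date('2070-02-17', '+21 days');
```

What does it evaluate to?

2070-03-10

February 2070 has 28 days; 11 remain after the 17th, so 12 days reach 2070-03-01.
Advancing 9 more days within March lands on 2070-03-10.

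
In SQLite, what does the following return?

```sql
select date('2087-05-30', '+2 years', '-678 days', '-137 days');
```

Adding +2 years to 2087-05-30 gives 2089-05-30.
Applying '-678 days' to 2089-05-30: counting 678 days back gives 2087-07-22.
Applying '-137 days' to 2087-07-22: counting 137 days back gives 2087-03-07.

2087-03-07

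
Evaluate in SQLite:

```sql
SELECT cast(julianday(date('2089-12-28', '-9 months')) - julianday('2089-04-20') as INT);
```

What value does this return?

-23

Adding -9 months to 2089-12-28 gives 2089-03-28.
3 days remain in March 2089 after the 28th (31 − 28).
Then 20 days into April 2089.
Total: 3 + 20 = 23.
The subtraction is earlier − later, so the result is −23 → -23.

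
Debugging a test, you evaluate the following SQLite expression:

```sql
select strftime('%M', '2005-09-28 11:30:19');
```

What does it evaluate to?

30

`%M` extracts the 2-digit minute: 30.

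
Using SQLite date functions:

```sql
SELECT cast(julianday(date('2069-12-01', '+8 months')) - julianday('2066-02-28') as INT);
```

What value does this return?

Adding +8 months to 2069-12-01 gives 2070-08-01.
0 days remain in February 2066 after the 28th (28 − 28).
Full months from March 2066 through July 2070 contribute their day counts.
Then 1 day into August 2070.
Total: 0 + 31 + 30 + 31 + 30 + 31 + 31 + 30 + 31 + 30 + 31 + 31 + 28 + 31 + 30 + 31 + 30 + 31 + 31 + 30 + 31 + 30 + 31 + 31 + 29 + 31 + 30 + 31 + 30 + 31 + 31 + 30 + 31 + 30 + 31 + 31 + 28 + 31 + 30 + 31 + 30 + 31 + 31 + 30 + 31 + 30 + 31 + 31 + 28 + 31 + 30 + 31 + 30 + 31 + 1 = 1615.

1615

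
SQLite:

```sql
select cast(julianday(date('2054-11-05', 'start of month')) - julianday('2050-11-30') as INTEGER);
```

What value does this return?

`start of month` rewinds 2054-11-05 to 2054-11-01.
0 days remain in November 2050 after the 30th (30 − 30).
Full months from December 2050 through October 2054 contribute their day counts.
Then 1 day into November 2054.
Total: 0 + 31 + 31 + 28 + 31 + 30 + 31 + 30 + 31 + 31 + 30 + 31 + 30 + 31 + 31 + 29 + 31 + 30 + 31 + 30 + 31 + 31 + 30 + 31 + 30 + 31 + 31 + 28 + 31 + 30 + 31 + 30 + 31 + 31 + 30 + 31 + 30 + 31 + 31 + 28 + 31 + 30 + 31 + 30 + 31 + 31 + 30 + 31 + 1 = 1432.

1432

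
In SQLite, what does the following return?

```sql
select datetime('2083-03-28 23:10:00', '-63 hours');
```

2083-03-26 08:10:00

-63 hours from 2083-03-28 23:10:00 is 2083-03-26 08:10:00 (crosses midnight).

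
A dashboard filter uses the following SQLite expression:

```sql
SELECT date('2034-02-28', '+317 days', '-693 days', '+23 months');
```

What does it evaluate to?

2035-01-17

Applying '+317 days' to 2034-02-28: counting 317 days forward gives 2035-01-11.
Applying '-693 days' to 2035-01-11: counting 693 days back gives 2033-02-17.
Adding +23 months to 2033-02-17 gives 2035-01-17.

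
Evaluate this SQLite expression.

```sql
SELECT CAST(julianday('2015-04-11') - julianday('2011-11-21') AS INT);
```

9 days remain in November 2011 after the 21st (30 − 21).
Full months from December 2011 through March 2015 contribute their day counts.
Then 11 days into April 2015.
Total: 9 + 31 + 31 + 29 + 31 + 30 + 31 + 30 + 31 + 31 + 30 + 31 + 30 + 31 + 31 + 28 + 31 + 30 + 31 + 30 + 31 + 31 + 30 + 31 + 30 + 31 + 31 + 28 + 31 + 30 + 31 + 30 + 31 + 31 + 30 + 31 + 30 + 31 + 31 + 28 + 31 + 11 = 1237.

1237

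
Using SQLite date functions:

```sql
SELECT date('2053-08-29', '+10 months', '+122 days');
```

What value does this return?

Adding +10 months to 2053-08-29 gives 2054-06-29.
Applying '+122 days' to 2054-06-29: counting 122 days forward gives 2054-10-29.

2054-10-29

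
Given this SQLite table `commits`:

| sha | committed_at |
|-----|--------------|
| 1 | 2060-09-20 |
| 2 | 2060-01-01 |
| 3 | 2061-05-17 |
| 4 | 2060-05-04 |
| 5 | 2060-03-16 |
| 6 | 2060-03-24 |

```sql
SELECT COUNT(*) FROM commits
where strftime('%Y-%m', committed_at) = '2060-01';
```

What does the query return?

1

Rows with year-month 2060-01: 2060-01-01 → 1.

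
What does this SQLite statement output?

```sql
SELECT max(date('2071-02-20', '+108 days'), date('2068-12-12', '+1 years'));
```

date('2071-02-20', '+108 days') → 2071-06-08.
date('2068-12-12', '+1 years') → 2069-12-12.
Later of the two is 2071-06-08.

2071-06-08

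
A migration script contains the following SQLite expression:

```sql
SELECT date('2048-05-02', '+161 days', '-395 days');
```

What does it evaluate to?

2047-09-11

Applying '+161 days' to 2048-05-02: counting 161 days forward gives 2048-10-10.
Applying '-395 days' to 2048-10-10: counting 395 days back gives 2047-09-11.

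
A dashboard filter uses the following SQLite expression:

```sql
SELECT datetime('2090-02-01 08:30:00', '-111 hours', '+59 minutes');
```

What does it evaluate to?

-111 hours from 2090-02-01 08:30:00 is 2090-01-27 17:30:00 (crosses midnight).
+59 minutes from 2090-01-27 17:30:00 is 2090-01-27 18:29:00.

2090-01-27 18:29:00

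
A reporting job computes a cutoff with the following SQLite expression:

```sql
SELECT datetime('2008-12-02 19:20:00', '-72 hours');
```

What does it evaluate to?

-72 hours from 2008-12-02 19:20:00 is 2008-11-29 19:20:00 (crosses midnight).

2008-11-29 19:20:00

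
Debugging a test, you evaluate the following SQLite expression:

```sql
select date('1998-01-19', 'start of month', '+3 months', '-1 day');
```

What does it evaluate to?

1998-03-31

`start of month` rewinds 1998-01-19 to 1998-01-01.
Adding +3 months to 1998-01-01 gives 1998-04-01.
Going back 1 day from 1998-04-01 reaches 1998-03-31 (last day of March, 31 days).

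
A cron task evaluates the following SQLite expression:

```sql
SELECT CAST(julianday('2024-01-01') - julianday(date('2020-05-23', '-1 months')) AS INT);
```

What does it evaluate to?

Adding -1 month to 2020-05-23 gives 2020-04-23.
7 days remain in April 2020 after the 23rd (30 − 23).
Full months from May 2020 through December 2023 contribute their day counts.
Then 1 day into January 2024.
Total: 7 + 31 + 30 + 31 + 31 + 30 + 31 + 30 + 31 + 31 + 28 + 31 + 30 + 31 + 30 + 31 + 31 + 30 + 31 + 30 + 31 + 31 + 28 + 31 + 30 + 31 + 30 + 31 + 31 + 30 + 31 + 30 + 31 + 31 + 28 + 31 + 30 + 31 + 30 + 31 + 31 + 30 + 31 + 30 + 31 + 1 = 1348.

1348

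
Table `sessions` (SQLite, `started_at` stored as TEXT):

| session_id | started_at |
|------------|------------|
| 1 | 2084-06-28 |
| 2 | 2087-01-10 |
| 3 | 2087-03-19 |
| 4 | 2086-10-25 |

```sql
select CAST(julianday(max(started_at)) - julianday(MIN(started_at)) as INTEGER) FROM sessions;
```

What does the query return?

MIN = 2084-06-28, MAX = 2087-03-19.
2 days remain in June 2084 after the 28th (30 − 28).
Full months from July 2084 through February 2087 contribute their day counts.
Then 19 days into March 2087.
Total: 2 + 31 + 31 + 30 + 31 + 30 + 31 + 31 + 28 + 31 + 30 + 31 + 30 + 31 + 31 + 30 + 31 + 30 + 31 + 31 + 28 + 31 + 30 + 31 + 30 + 31 + 31 + 30 + 31 + 30 + 31 + 31 + 28 + 19 = 994.

994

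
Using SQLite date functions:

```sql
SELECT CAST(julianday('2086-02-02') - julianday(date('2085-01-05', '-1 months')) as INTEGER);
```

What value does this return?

424

Adding -1 month to 2085-01-05 gives 2084-12-05.
26 days remain in December 2084 after the 5th (31 − 5).
Full months from January 2085 through January 2086 contribute their day counts.
Then 2 days into February 2086.
Total: 26 + 31 + 28 + 31 + 30 + 31 + 30 + 31 + 31 + 30 + 31 + 30 + 31 + 31 + 2 = 424.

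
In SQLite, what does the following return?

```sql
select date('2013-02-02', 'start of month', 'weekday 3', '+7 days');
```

2013-02-13

`start of month` rewinds 2013-02-02 to 2013-02-01.
`weekday 3` advances to the next Wednesday; 2013-02-01 is a Friday, so it moves forward to 2013-02-06.
Advancing 7 more days within February lands on 2013-02-13.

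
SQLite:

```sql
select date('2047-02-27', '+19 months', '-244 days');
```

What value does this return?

Adding +19 months to 2047-02-27 gives 2048-09-27.
Applying '-244 days' to 2048-09-27: counting 244 days back gives 2048-01-27.

2048-01-27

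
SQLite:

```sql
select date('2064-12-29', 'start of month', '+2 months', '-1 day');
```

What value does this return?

2065-01-31

`start of month` rewinds 2064-12-29 to 2064-12-01.
Adding +2 months to 2064-12-01 gives 2065-02-01.
Going back 1 day from 2065-02-01 reaches 2065-01-31 (last day of January, 31 days).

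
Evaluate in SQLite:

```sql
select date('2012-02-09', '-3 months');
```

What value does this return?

2011-11-09

Adding -3 months to 2012-02-09 gives 2011-11-09.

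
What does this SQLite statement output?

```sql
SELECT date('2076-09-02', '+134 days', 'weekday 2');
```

2077-01-19

Applying '+134 days' to 2076-09-02: counting 134 days forward gives 2077-01-14.
`weekday 2` advances to the next Tuesday; 2077-01-14 is a Thursday, so it moves forward to 2077-01-19.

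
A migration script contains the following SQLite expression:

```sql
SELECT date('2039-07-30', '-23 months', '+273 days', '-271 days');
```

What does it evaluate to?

2037-09-01

Adding -23 months to 2039-07-30 gives 2037-08-30.
Applying '+273 days' to 2037-08-30: counting 273 days forward gives 2038-05-30.
Applying '-271 days' to 2038-05-30: counting 271 days back gives 2037-09-01.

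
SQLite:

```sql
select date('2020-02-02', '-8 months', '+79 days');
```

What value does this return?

2019-08-20

Adding -8 months to 2020-02-02 gives 2019-06-02.
Applying '+79 days' to 2019-06-02: counting 79 days forward gives 2019-08-20.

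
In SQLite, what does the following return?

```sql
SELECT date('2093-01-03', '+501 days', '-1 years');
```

2093-05-19

Applying '+501 days' to 2093-01-03: counting 501 days forward gives 2094-05-19.
Adding -1 year to 2094-05-19 gives 2093-05-19.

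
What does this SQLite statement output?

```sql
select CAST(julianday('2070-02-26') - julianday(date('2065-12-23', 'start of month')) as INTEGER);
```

`start of month` rewinds 2065-12-23 to 2065-12-01.
30 days remain in December 2065 after the 1st (31 − 1).
Full months from January 2066 through January 2070 contribute their day counts.
Then 26 days into February 2070.
Total: 30 + 31 + 28 + 31 + 30 + 31 + 30 + 31 + 31 + 30 + 31 + 30 + 31 + 31 + 28 + 31 + 30 + 31 + 30 + 31 + 31 + 30 + 31 + 30 + 31 + 31 + 29 + 31 + 30 + 31 + 30 + 31 + 31 + 30 + 31 + 30 + 31 + 31 + 28 + 31 + 30 + 31 + 30 + 31 + 31 + 30 + 31 + 30 + 31 + 31 + 26 = 1548.

1548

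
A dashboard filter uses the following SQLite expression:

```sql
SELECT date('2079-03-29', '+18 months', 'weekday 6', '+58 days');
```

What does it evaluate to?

Adding +18 months to 2079-03-29 gives 2080-09-29.
`weekday 6` advances to the next Saturday; 2080-09-29 is a Sunday, so it moves forward to 2080-10-05.
Applying '+58 days' to 2080-10-05: counting 58 days forward gives 2080-12-02.

2080-12-02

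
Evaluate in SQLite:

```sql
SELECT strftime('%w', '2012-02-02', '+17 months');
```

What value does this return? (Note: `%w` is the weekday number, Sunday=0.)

2

First apply '+17 months': 2012-02-02 → 2013-07-02.
2013-07-02 is a Tuesday; with Sunday=0 that is 2.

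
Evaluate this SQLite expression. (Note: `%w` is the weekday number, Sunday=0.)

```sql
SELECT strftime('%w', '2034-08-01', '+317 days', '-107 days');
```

First apply '+317 days', '-107 days': 2034-08-01 → 2035-02-27.
2035-02-27 is a Tuesday; with Sunday=0 that is 2.

2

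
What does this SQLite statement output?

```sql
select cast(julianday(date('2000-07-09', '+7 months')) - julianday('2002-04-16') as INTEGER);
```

-431

Adding +7 months to 2000-07-09 gives 2001-02-09.
19 days remain in February 2001 after the 9th (28 − 9).
Full months from March 2001 through March 2002 contribute their day counts.
Then 16 days into April 2002.
Total: 19 + 31 + 30 + 31 + 30 + 31 + 31 + 30 + 31 + 30 + 31 + 31 + 28 + 31 + 16 = 431.
The subtraction is earlier − later, so the result is −431 → -431.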